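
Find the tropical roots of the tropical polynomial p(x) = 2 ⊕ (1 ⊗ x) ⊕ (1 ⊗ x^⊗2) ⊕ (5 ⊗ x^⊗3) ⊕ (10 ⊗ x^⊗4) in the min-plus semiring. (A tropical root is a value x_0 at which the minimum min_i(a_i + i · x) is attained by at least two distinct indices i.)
Roots: {-5, -4, 0, 1}

Each tropical root is a break point of the lower envelope of the lines y = a_i + i · x (there are 5 lines, with slopes 0, 1, ..., 4). Only the lines that attain the minimum somewhere contribute to roots; other lines are dominated. Here the surviving (envelope) indices are i = 4, i = 3, i = 2, i = 1, i = 0.
Intersections between consecutive envelope lines give the roots: for adjacent envelope indices i < j the intersection is x = (a_i − a_j) / (j − i). Reading off the sorted break points: {-5, -4, 0, 1}.
Verification: at each break x_0, at least two indices attain the minimum of min_i(a_i + i · x_0).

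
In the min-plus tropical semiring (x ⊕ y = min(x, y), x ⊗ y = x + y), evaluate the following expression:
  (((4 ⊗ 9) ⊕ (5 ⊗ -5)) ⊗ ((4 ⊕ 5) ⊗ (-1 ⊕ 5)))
(((4 ⊗ 9) ⊕ (5 ⊗ -5)) ⊗ ((4 ⊕ 5) ⊗ (-1 ⊕ 5))) = 3

Expand innermost to outermost. Recall ⊕ takes the minimum of its arguments and ⊗ takes their sum. Working out the expression (((4 ⊗ 9) ⊕ (5 ⊗ -5)) ⊗ ((4 ⊕ 5) ⊗ (-1 ⊕ 5))) gives 3.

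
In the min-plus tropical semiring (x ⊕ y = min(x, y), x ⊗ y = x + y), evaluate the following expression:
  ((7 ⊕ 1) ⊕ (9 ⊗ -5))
((7 ⊕ 1) ⊕ (9 ⊗ -5)) = 1

Expand innermost to outermost. Recall ⊕ takes the minimum of its arguments and ⊗ takes their sum. Working out the expression ((7 ⊕ 1) ⊕ (9 ⊗ -5)) gives 1.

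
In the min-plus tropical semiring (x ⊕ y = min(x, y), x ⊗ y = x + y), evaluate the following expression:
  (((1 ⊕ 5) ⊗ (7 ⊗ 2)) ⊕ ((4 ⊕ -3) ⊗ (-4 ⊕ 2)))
(((1 ⊕ 5) ⊗ (7 ⊗ 2)) ⊕ ((4 ⊕ -3) ⊗ (-4 ⊕ 2))) = -7

Expand innermost to outermost. Recall ⊕ takes the minimum of its arguments and ⊗ takes their sum. Working out the expression (((1 ⊕ 5) ⊗ (7 ⊗ 2)) ⊕ ((4 ⊕ -3) ⊗ (-4 ⊕ 2))) gives -7.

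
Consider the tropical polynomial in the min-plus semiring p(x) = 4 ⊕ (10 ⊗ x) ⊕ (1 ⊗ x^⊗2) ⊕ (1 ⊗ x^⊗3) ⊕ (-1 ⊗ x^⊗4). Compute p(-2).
p(-2) = -9

A tropical monomial a ⊗ x^⊗i evaluates to a + i · x. Evaluating each term at x = -2:
  Term 0 contributes 4 + 0 · -2 = 4
  Term 1 contributes 10 + 1 · -2 = 8
  Term 2 contributes 1 + 2 · -2 = -3
  Term 3 contributes 1 + 3 · -2 = -5
  Term 4 contributes -1 + 4 · -2 = -9
p(-2) = ⊕ of these = min[4, 8, -3, -5, -9] = -9.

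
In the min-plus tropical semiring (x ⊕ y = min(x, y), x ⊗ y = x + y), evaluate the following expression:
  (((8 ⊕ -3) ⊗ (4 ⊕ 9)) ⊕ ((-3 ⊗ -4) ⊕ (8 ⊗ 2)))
(((8 ⊕ -3) ⊗ (4 ⊕ 9)) ⊕ ((-3 ⊗ -4) ⊕ (8 ⊗ 2))) = -7

Expand innermost to outermost. Recall ⊕ takes the minimum of its arguments and ⊗ takes their sum. Working out the expression (((8 ⊕ -3) ⊗ (4 ⊕ 9)) ⊕ ((-3 ⊗ -4) ⊕ (8 ⊗ 2))) gives -7.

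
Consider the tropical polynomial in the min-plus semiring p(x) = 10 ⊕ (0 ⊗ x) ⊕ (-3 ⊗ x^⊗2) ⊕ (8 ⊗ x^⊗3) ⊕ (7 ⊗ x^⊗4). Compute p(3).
p(3) = 3

A tropical monomial a ⊗ x^⊗i evaluates to a + i · x. Evaluating each term at x = 3:
  Term 0 contributes 10 + 0 · 3 = 10
  Term 1 contributes 0 + 1 · 3 = 3
  Term 2 contributes -3 + 2 · 3 = 3
  Term 3 contributes 8 + 3 · 3 = 17
  Term 4 contributes 7 + 4 · 3 = 19
p(3) = ⊕ of these = min[10, 3, 3, 17, 19] = 3.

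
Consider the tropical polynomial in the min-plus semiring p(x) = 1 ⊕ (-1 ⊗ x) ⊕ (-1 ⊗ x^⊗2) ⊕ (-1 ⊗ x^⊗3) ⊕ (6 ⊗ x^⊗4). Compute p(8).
p(8) = 1

A tropical monomial a ⊗ x^⊗i evaluates to a + i · x. Evaluating each term at x = 8:
  Term 0 contributes 1 + 0 · 8 = 1
  Term 1 contributes -1 + 1 · 8 = 7
  Term 2 contributes -1 + 2 · 8 = 15
  Term 3 contributes -1 + 3 · 8 = 23
  Term 4 contributes 6 + 4 · 8 = 38
p(8) = ⊕ of these = min[1, 7, 15, 23, 38] = 1.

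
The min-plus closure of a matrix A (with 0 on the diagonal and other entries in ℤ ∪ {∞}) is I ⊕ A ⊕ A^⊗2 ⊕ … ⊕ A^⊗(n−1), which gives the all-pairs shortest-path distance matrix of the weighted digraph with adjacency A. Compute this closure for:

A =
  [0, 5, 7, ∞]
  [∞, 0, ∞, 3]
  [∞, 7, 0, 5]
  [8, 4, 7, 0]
Closure =
  [0, 5, 7, 8]
  [11, 0, 10, 3]
  [13, 7, 0, 5]
  [8, 4, 7, 0]

This is the Floyd-Warshall all-pairs shortest-path computation. For each intermediate vertex k = 0, 1, …, 3, update dist[i][j] ← min(dist[i][j], dist[i][k] + dist[k][j]). The final matrix gives, for each (i, j), the minimum total weight of any directed path from i to j (possibly empty when i = j).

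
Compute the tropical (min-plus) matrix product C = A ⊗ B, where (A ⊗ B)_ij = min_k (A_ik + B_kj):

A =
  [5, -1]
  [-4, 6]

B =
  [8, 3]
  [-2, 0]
A ⊗ B =
  [-3, -1]
  [4, -1]

Apply the min-plus product entry-by-entry:
  C[0][0] = min over k of (A[0][0] + B[0][0] = 5 + 8 = 13, A[0][1] + B[1][0] = -1 + -2 = -3) = -3 (attained at k = 1)
  C[0][1] = min over k of (A[0][0] + B[0][1] = 5 + 3 = 8, A[0][1] + B[1][1] = -1 + 0 = -1) = -1 (attained at k = 1)
  C[1][0] = min over k of (A[1][0] + B[0][0] = -4 + 8 = 4, A[1][1] + B[1][0] = 6 + -2 = 4) = 4 (attained at k = 0)
  C[1][1] = min over k of (A[1][0] + B[0][1] = -4 + 3 = -1, A[1][1] + B[1][1] = 6 + 0 = 6) = -1 (attained at k = 0)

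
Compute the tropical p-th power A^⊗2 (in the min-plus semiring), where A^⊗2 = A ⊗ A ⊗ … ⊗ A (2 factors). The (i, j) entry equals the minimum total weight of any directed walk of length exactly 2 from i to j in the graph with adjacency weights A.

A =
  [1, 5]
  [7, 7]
A^⊗2 =
  [2, 6]
  [8, 12]

Each entry (A^⊗2)_ij equals the minimum over all length-2 walks i = v_0 → v_1 → … → v_2 = j of Σ_t A[v_t][v_{t+1}]. For example, for (i, j) = (0, 1) we minimise over 2 possible intermediate vertex sequences; the minimum is 6, attained along the walk 0 → 0 → 1.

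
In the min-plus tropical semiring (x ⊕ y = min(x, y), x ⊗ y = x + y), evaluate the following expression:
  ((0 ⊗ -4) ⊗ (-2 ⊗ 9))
((0 ⊗ -4) ⊗ (-2 ⊗ 9)) = 3

Expand innermost to outermost. Recall ⊕ takes the minimum of its arguments and ⊗ takes their sum. Working out the expression ((0 ⊗ -4) ⊗ (-2 ⊗ 9)) gives 3.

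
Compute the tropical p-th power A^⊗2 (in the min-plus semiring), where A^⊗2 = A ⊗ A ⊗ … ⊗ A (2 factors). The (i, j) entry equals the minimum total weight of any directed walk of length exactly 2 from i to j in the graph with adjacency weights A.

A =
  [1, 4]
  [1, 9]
A^⊗2 =
  [2, 5]
  [2, 5]

Each entry (A^⊗2)_ij equals the minimum over all length-2 walks i = v_0 → v_1 → … → v_2 = j of Σ_t A[v_t][v_{t+1}]. For example, for (i, j) = (0, 1) we minimise over 2 possible intermediate vertex sequences; the minimum is 5, attained along the walk 0 → 0 → 1.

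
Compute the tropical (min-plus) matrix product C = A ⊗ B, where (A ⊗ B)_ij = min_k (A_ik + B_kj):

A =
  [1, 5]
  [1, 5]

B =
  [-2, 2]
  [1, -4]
A ⊗ B =
  [-1, 1]
  [-1, 1]

Apply the min-plus product entry-by-entry:
  C[0][0] = min over k of (A[0][0] + B[0][0] = 1 + -2 = -1, A[0][1] + B[1][0] = 5 + 1 = 6) = -1 (attained at k = 0)
  C[0][1] = min over k of (A[0][0] + B[0][1] = 1 + 2 = 3, A[0][1] + B[1][1] = 5 + -4 = 1) = 1 (attained at k = 1)
  C[1][0] = min over k of (A[1][0] + B[0][0] = 1 + -2 = -1, A[1][1] + B[1][0] = 5 + 1 = 6) = -1 (attained at k = 0)
  C[1][1] = min over k of (A[1][0] + B[0][1] = 1 + 2 = 3, A[1][1] + B[1][1] = 5 + -4 = 1) = 1 (attained at k = 1)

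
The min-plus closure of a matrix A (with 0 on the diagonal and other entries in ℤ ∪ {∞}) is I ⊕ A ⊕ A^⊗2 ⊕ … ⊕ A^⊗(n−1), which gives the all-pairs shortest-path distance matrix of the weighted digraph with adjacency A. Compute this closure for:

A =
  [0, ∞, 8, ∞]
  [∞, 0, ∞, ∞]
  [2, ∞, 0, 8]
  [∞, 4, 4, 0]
Closure =
  [0, 20, 8, 16]
  [∞, 0, ∞, ∞]
  [2, 12, 0, 8]
  [6, 4, 4, 0]

This is the Floyd-Warshall all-pairs shortest-path computation. For each intermediate vertex k = 0, 1, …, 3, update dist[i][j] ← min(dist[i][j], dist[i][k] + dist[k][j]). The final matrix gives, for each (i, j), the minimum total weight of any directed path from i to j (possibly empty when i = j).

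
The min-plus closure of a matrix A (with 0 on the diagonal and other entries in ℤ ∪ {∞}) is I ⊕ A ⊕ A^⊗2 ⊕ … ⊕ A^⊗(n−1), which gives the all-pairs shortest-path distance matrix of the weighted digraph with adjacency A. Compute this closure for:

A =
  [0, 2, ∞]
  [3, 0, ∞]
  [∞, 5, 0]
Closure =
  [0, 2, ∞]
  [3, 0, ∞]
  [8, 5, 0]

This is the Floyd-Warshall all-pairs shortest-path computation. For each intermediate vertex k = 0, 1, …, 2, update dist[i][j] ← min(dist[i][j], dist[i][k] + dist[k][j]). The final matrix gives, for each (i, j), the minimum total weight of any directed path from i to j (possibly empty when i = j).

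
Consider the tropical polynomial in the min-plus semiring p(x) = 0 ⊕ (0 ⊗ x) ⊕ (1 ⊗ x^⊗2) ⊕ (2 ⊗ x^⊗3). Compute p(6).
p(6) = 0

A tropical monomial a ⊗ x^⊗i evaluates to a + i · x. Evaluating each term at x = 6:
  Term 0 contributes 0 + 0 · 6 = 0
  Term 1 contributes 0 + 1 · 6 = 6
  Term 2 contributes 1 + 2 · 6 = 13
  Term 3 contributes 2 + 3 · 6 = 20
p(6) = ⊕ of these = min[0, 6, 13, 20] = 0.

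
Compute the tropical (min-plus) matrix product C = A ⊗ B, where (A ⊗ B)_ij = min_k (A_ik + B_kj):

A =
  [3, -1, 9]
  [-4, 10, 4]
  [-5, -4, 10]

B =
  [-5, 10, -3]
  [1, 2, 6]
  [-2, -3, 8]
A ⊗ B =
  [-2, 1, 0]
  [-9, 1, -7]
  [-10, -2, -8]

Apply the min-plus product entry-by-entry:
  C[0][0] = min over k of (A[0][0] + B[0][0] = 3 + -5 = -2, A[0][1] + B[1][0] = -1 + 1 = 0, A[0][2] + B[2][0] = 9 + -2 = 7) = -2 (attained at k = 0)
  C[0][1] = min over k of (A[0][0] + B[0][1] = 3 + 10 = 13, A[0][1] + B[1][1] = -1 + 2 = 1, A[0][2] + B[2][1] = 9 + -3 = 6) = 1 (attained at k = 1)
  C[0][2] = min over k of (A[0][0] + B[0][2] = 3 + -3 = 0, A[0][1] + B[1][2] = -1 + 6 = 5, A[0][2] + B[2][2] = 9 + 8 = 17) = 0 (attained at k = 0)
  C[1][0] = min over k of (A[1][0] + B[0][0] = -4 + -5 = -9, A[1][1] + B[1][0] = 10 + 1 = 11, A[1][2] + B[2][0] = 4 + -2 = 2) = -9 (attained at k = 0)
  C[1][1] = min over k of (A[1][0] + B[0][1] = -4 + 10 = 6, A[1][1] + B[1][1] = 10 + 2 = 12, A[1][2] + B[2][1] = 4 + -3 = 1) = 1 (attained at k = 2)
  C[1][2] = min over k of (A[1][0] + B[0][2] = -4 + -3 = -7, A[1][1] + B[1][2] = 10 + 6 = 16, A[1][2] + B[2][2] = 4 + 8 = 12) = -7 (attained at k = 0)
  C[2][0] = min over k of (A[2][0] + B[0][0] = -5 + -5 = -10, A[2][1] + B[1][0] = -4 + 1 = -3, A[2][2] + B[2][0] = 10 + -2 = 8) = -10 (attained at k = 0)
  C[2][1] = min over k of (A[2][0] + B[0][1] = -5 + 10 = 5, A[2][1] + B[1][1] = -4 + 2 = -2, A[2][2] + B[2][1] = 10 + -3 = 7) = -2 (attained at k = 1)
  C[2][2] = min over k of (A[2][0] + B[0][2] = -5 + -3 = -8, A[2][1] + B[1][2] = -4 + 6 = 2, A[2][2] + B[2][2] = 10 + 8 = 18) = -8 (attained at k = 0)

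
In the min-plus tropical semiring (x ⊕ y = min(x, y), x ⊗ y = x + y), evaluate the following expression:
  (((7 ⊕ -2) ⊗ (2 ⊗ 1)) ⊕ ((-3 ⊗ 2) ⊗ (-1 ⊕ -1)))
(((7 ⊕ -2) ⊗ (2 ⊗ 1)) ⊕ ((-3 ⊗ 2) ⊗ (-1 ⊕ -1))) = -2

Expand innermost to outermost. Recall ⊕ takes the minimum of its arguments and ⊗ takes their sum. Working out the expression (((7 ⊕ -2) ⊗ (2 ⊗ 1)) ⊕ ((-3 ⊗ 2) ⊗ (-1 ⊕ -1))) gives -2.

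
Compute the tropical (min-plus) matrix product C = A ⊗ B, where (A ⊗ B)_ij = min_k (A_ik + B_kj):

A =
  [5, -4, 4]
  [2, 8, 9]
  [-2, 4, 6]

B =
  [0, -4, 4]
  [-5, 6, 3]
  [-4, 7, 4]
A ⊗ B =
  [-9, 1, -1]
  [2, -2, 6]
  [-2, -6, 2]

Apply the min-plus product entry-by-entry:
  C[0][0] = min over k of (A[0][0] + B[0][0] = 5 + 0 = 5, A[0][1] + B[1][0] = -4 + -5 = -9, A[0][2] + B[2][0] = 4 + -4 = 0) = -9 (attained at k = 1)
  C[0][1] = min over k of (A[0][0] + B[0][1] = 5 + -4 = 1, A[0][1] + B[1][1] = -4 + 6 = 2, A[0][2] + B[2][1] = 4 + 7 = 11) = 1 (attained at k = 0)
  C[0][2] = min over k of (A[0][0] + B[0][2] = 5 + 4 = 9, A[0][1] + B[1][2] = -4 + 3 = -1, A[0][2] + B[2][2] = 4 + 4 = 8) = -1 (attained at k = 1)
  C[1][0] = min over k of (A[1][0] + B[0][0] = 2 + 0 = 2, A[1][1] + B[1][0] = 8 + -5 = 3, A[1][2] + B[2][0] = 9 + -4 = 5) = 2 (attained at k = 0)
  C[1][1] = min over k of (A[1][0] + B[0][1] = 2 + -4 = -2, A[1][1] + B[1][1] = 8 + 6 = 14, A[1][2] + B[2][1] = 9 + 7 = 16) = -2 (attained at k = 0)
  C[1][2] = min over k of (A[1][0] + B[0][2] = 2 + 4 = 6, A[1][1] + B[1][2] = 8 + 3 = 11, A[1][2] + B[2][2] = 9 + 4 = 13) = 6 (attained at k = 0)
  C[2][0] = min over k of (A[2][0] + B[0][0] = -2 + 0 = -2, A[2][1] + B[1][0] = 4 + -5 = -1, A[2][2] + B[2][0] = 6 + -4 = 2) = -2 (attained at k = 0)
  C[2][1] = min over k of (A[2][0] + B[0][1] = -2 + -4 = -6, A[2][1] + B[1][1] = 4 + 6 = 10, A[2][2] + B[2][1] = 6 + 7 = 13) = -6 (attained at k = 0)
  C[2][2] = min over k of (A[2][0] + B[0][2] = -2 + 4 = 2, A[2][1] + B[1][2] = 4 + 3 = 7, A[2][2] + B[2][2] = 6 + 4 = 10) = 2 (attained at k = 0)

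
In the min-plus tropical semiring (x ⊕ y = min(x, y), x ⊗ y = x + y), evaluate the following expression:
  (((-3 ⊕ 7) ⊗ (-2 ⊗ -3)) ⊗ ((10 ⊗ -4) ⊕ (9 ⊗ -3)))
(((-3 ⊕ 7) ⊗ (-2 ⊗ -3)) ⊗ ((10 ⊗ -4) ⊕ (9 ⊗ -3))) = -2

Expand innermost to outermost. Recall ⊕ takes the minimum of its arguments and ⊗ takes their sum. Working out the expression (((-3 ⊕ 7) ⊗ (-2 ⊗ -3)) ⊗ ((10 ⊗ -4) ⊕ (9 ⊗ -3))) gives -2.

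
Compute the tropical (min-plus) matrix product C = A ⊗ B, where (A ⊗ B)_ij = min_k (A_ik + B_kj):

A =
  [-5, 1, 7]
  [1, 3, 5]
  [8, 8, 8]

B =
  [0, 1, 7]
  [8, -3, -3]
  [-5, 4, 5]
A ⊗ B =
  [-5, -4, -2]
  [0, 0, 0]
  [3, 5, 5]

Apply the min-plus product entry-by-entry:
  C[0][0] = min over k of (A[0][0] + B[0][0] = -5 + 0 = -5, A[0][1] + B[1][0] = 1 + 8 = 9, A[0][2] + B[2][0] = 7 + -5 = 2) = -5 (attained at k = 0)
  C[0][1] = min over k of (A[0][0] + B[0][1] = -5 + 1 = -4, A[0][1] + B[1][1] = 1 + -3 = -2, A[0][2] + B[2][1] = 7 + 4 = 11) = -4 (attained at k = 0)
  C[0][2] = min over k of (A[0][0] + B[0][2] = -5 + 7 = 2, A[0][1] + B[1][2] = 1 + -3 = -2, A[0][2] + B[2][2] = 7 + 5 = 12) = -2 (attained at k = 1)
  C[1][0] = min over k of (A[1][0] + B[0][0] = 1 + 0 = 1, A[1][1] + B[1][0] = 3 + 8 = 11, A[1][2] + B[2][0] = 5 + -5 = 0) = 0 (attained at k = 2)
  C[1][1] = min over k of (A[1][0] + B[0][1] = 1 + 1 = 2, A[1][1] + B[1][1] = 3 + -3 = 0, A[1][2] + B[2][1] = 5 + 4 = 9) = 0 (attained at k = 1)
  C[1][2] = min over k of (A[1][0] + B[0][2] = 1 + 7 = 8, A[1][1] + B[1][2] = 3 + -3 = 0, A[1][2] + B[2][2] = 5 + 5 = 10) = 0 (attained at k = 1)
  C[2][0] = min over k of (A[2][0] + B[0][0] = 8 + 0 = 8, A[2][1] + B[1][0] = 8 + 8 = 16, A[2][2] + B[2][0] = 8 + -5 = 3) = 3 (attained at k = 2)
  C[2][1] = min over k of (A[2][0] + B[0][1] = 8 + 1 = 9, A[2][1] + B[1][1] = 8 + -3 = 5, A[2][2] + B[2][1] = 8 + 4 = 12) = 5 (attained at k = 1)
  C[2][2] = min over k of (A[2][0] + B[0][2] = 8 + 7 = 15, A[2][1] + B[1][2] = 8 + -3 = 5, A[2][2] + B[2][2] = 8 + 5 = 13) = 5 (attained at k = 1)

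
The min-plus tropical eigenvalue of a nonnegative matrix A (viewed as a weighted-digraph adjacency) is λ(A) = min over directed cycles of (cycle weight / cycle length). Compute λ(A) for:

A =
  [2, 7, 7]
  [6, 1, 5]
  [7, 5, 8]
λ(A) = 1

Enumerate directed cycles and compute their means (weight / length). Sample:
  cycle 0 → 0: weight = 2, length = 1, mean = 2/1 ≈ 2.000
  cycle 1 → 1: weight = 1, length = 1, mean = 1/1 ≈ 1.000
  cycle 2 → 2: weight = 8, length = 1, mean = 8/1 ≈ 8.000
  cycle 0 → 1 → 0: weight = 13, length = 2, mean = 13/2 ≈ 6.500
  cycle 0 → 2 → 0: weight = 14, length = 2, mean = 14/2 ≈ 7.000
  cycle 1 → 0 → 1: weight = 13, length = 2, mean = 13/2 ≈ 6.500
Minimum mean = 1.000, attained e.g. along the cycle 1 → 1 with weight 1 and length 1. So λ(A) = 1/1 = 1.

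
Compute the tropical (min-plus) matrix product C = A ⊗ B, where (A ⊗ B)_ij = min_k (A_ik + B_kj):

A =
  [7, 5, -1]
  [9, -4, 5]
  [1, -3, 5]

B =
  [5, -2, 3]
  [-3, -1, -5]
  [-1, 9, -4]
A ⊗ B =
  [-2, 4, -5]
  [-7, -5, -9]
  [-6, -4, -8]

Apply the min-plus product entry-by-entry:
  C[0][0] = min over k of (A[0][0] + B[0][0] = 7 + 5 = 12, A[0][1] + B[1][0] = 5 + -3 = 2, A[0][2] + B[2][0] = -1 + -1 = -2) = -2 (attained at k = 2)
  C[0][1] = min over k of (A[0][0] + B[0][1] = 7 + -2 = 5, A[0][1] + B[1][1] = 5 + -1 = 4, A[0][2] + B[2][1] = -1 + 9 = 8) = 4 (attained at k = 1)
  C[0][2] = min over k of (A[0][0] + B[0][2] = 7 + 3 = 10, A[0][1] + B[1][2] = 5 + -5 = 0, A[0][2] + B[2][2] = -1 + -4 = -5) = -5 (attained at k = 2)
  C[1][0] = min over k of (A[1][0] + B[0][0] = 9 + 5 = 14, A[1][1] + B[1][0] = -4 + -3 = -7, A[1][2] + B[2][0] = 5 + -1 = 4) = -7 (attained at k = 1)
  C[1][1] = min over k of (A[1][0] + B[0][1] = 9 + -2 = 7, A[1][1] + B[1][1] = -4 + -1 = -5, A[1][2] + B[2][1] = 5 + 9 = 14) = -5 (attained at k = 1)
  C[1][2] = min over k of (A[1][0] + B[0][2] = 9 + 3 = 12, A[1][1] + B[1][2] = -4 + -5 = -9, A[1][2] + B[2][2] = 5 + -4 = 1) = -9 (attained at k = 1)
  C[2][0] = min over k of (A[2][0] + B[0][0] = 1 + 5 = 6, A[2][1] + B[1][0] = -3 + -3 = -6, A[2][2] + B[2][0] = 5 + -1 = 4) = -6 (attained at k = 1)
  C[2][1] = min over k of (A[2][0] + B[0][1] = 1 + -2 = -1, A[2][1] + B[1][1] = -3 + -1 = -4, A[2][2] + B[2][1] = 5 + 9 = 14) = -4 (attained at k = 1)
  C[2][2] = min over k of (A[2][0] + B[0][2] = 1 + 3 = 4, A[2][1] + B[1][2] = -3 + -5 = -8, A[2][2] + B[2][2] = 5 + -4 = 1) = -8 (attained at k = 1)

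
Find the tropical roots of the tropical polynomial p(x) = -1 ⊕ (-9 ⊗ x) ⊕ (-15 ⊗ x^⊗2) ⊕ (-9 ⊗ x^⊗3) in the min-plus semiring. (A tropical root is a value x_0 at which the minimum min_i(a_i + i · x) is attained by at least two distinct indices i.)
Roots: {-6, 6, 8}

Each tropical root is a break point of the lower envelope of the lines y = a_i + i · x (there are 4 lines, with slopes 0, 1, ..., 3). Only the lines that attain the minimum somewhere contribute to roots; other lines are dominated. Here the surviving (envelope) indices are i = 3, i = 2, i = 1, i = 0.
Intersections between consecutive envelope lines give the roots: for adjacent envelope indices i < j the intersection is x = (a_i − a_j) / (j − i). Reading off the sorted break points: {-6, 6, 8}.
Verification: at each break x_0, at least two indices attain the minimum of min_i(a_i + i · x_0).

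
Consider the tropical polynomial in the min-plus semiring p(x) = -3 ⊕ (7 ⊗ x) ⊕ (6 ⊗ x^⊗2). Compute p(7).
p(7) = -3

A tropical monomial a ⊗ x^⊗i evaluates to a + i · x. Evaluating each term at x = 7:
  Term 0 contributes -3 + 0 · 7 = -3
  Term 1 contributes 7 + 1 · 7 = 14
  Term 2 contributes 6 + 2 · 7 = 20
p(7) = ⊕ of these = min[-3, 14, 20] = -3.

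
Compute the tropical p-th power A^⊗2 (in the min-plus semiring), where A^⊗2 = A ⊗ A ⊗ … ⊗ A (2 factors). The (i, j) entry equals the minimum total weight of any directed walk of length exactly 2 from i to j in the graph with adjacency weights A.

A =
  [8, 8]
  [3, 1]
A^⊗2 =
  [11, 9]
  [4, 2]

Each entry (A^⊗2)_ij equals the minimum over all length-2 walks i = v_0 → v_1 → … → v_2 = j of Σ_t A[v_t][v_{t+1}]. For example, for (i, j) = (0, 1) we minimise over 2 possible intermediate vertex sequences; the minimum is 9, attained along the walk 0 → 1 → 1.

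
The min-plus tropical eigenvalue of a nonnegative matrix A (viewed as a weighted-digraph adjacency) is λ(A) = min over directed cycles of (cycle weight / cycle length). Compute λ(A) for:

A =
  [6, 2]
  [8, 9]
λ(A) = 5

Enumerate directed cycles and compute their means (weight / length). Sample:
  cycle 0 → 0: weight = 6, length = 1, mean = 6/1 ≈ 6.000
  cycle 1 → 1: weight = 9, length = 1, mean = 9/1 ≈ 9.000
  cycle 0 → 1 → 0: weight = 10, length = 2, mean = 10/2 ≈ 5.000
  cycle 1 → 0 → 1: weight = 10, length = 2, mean = 10/2 ≈ 5.000
Minimum mean = 5.000, attained e.g. along the cycle 0 → 1 → 0 with weight 10 and length 2. So λ(A) = 10/2 = 5.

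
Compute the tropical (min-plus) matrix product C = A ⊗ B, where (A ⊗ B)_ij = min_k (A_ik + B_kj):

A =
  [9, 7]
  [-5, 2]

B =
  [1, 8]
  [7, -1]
A ⊗ B =
  [10, 6]
  [-4, 1]

Apply the min-plus product entry-by-entry:
  C[0][0] = min over k of (A[0][0] + B[0][0] = 9 + 1 = 10, A[0][1] + B[1][0] = 7 + 7 = 14) = 10 (attained at k = 0)
  C[0][1] = min over k of (A[0][0] + B[0][1] = 9 + 8 = 17, A[0][1] + B[1][1] = 7 + -1 = 6) = 6 (attained at k = 1)
  C[1][0] = min over k of (A[1][0] + B[0][0] = -5 + 1 = -4, A[1][1] + B[1][0] = 2 + 7 = 9) = -4 (attained at k = 0)
  C[1][1] = min over k of (A[1][0] + B[0][1] = -5 + 8 = 3, A[1][1] + B[1][1] = 2 + -1 = 1) = 1 (attained at k = 1)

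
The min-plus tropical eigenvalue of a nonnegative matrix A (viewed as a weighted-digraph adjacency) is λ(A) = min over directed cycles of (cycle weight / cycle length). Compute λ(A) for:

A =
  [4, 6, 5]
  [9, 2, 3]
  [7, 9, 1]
λ(A) = 1

Enumerate directed cycles and compute their means (weight / length). Sample:
  cycle 0 → 0: weight = 4, length = 1, mean = 4/1 ≈ 4.000
  cycle 1 → 1: weight = 2, length = 1, mean = 2/1 ≈ 2.000
  cycle 2 → 2: weight = 1, length = 1, mean = 1/1 ≈ 1.000
  cycle 0 → 1 → 0: weight = 15, length = 2, mean = 15/2 ≈ 7.500
  cycle 0 → 2 → 0: weight = 12, length = 2, mean = 12/2 ≈ 6.000
  cycle 1 → 0 → 1: weight = 15, length = 2, mean = 15/2 ≈ 7.500
Minimum mean = 1.000, attained e.g. along the cycle 2 → 2 with weight 1 and length 1. So λ(A) = 1/1 = 1.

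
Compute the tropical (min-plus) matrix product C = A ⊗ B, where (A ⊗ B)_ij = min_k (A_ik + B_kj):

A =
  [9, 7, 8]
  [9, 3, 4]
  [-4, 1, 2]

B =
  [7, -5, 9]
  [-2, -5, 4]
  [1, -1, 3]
A ⊗ B =
  [5, 2, 11]
  [1, -2, 7]
  [-1, -9, 5]

Apply the min-plus product entry-by-entry:
  C[0][0] = min over k of (A[0][0] + B[0][0] = 9 + 7 = 16, A[0][1] + B[1][0] = 7 + -2 = 5, A[0][2] + B[2][0] = 8 + 1 = 9) = 5 (attained at k = 1)
  C[0][1] = min over k of (A[0][0] + B[0][1] = 9 + -5 = 4, A[0][1] + B[1][1] = 7 + -5 = 2, A[0][2] + B[2][1] = 8 + -1 = 7) = 2 (attained at k = 1)
  C[0][2] = min over k of (A[0][0] + B[0][2] = 9 + 9 = 18, A[0][1] + B[1][2] = 7 + 4 = 11, A[0][2] + B[2][2] = 8 + 3 = 11) = 11 (attained at k = 1)
  C[1][0] = min over k of (A[1][0] + B[0][0] = 9 + 7 = 16, A[1][1] + B[1][0] = 3 + -2 = 1, A[1][2] + B[2][0] = 4 + 1 = 5) = 1 (attained at k = 1)
  C[1][1] = min over k of (A[1][0] + B[0][1] = 9 + -5 = 4, A[1][1] + B[1][1] = 3 + -5 = -2, A[1][2] + B[2][1] = 4 + -1 = 3) = -2 (attained at k = 1)
  C[1][2] = min over k of (A[1][0] + B[0][2] = 9 + 9 = 18, A[1][1] + B[1][2] = 3 + 4 = 7, A[1][2] + B[2][2] = 4 + 3 = 7) = 7 (attained at k = 1)
  C[2][0] = min over k of (A[2][0] + B[0][0] = -4 + 7 = 3, A[2][1] + B[1][0] = 1 + -2 = -1, A[2][2] + B[2][0] = 2 + 1 = 3) = -1 (attained at k = 1)
  C[2][1] = min over k of (A[2][0] + B[0][1] = -4 + -5 = -9, A[2][1] + B[1][1] = 1 + -5 = -4, A[2][2] + B[2][1] = 2 + -1 = 1) = -9 (attained at k = 0)
  C[2][2] = min over k of (A[2][0] + B[0][2] = -4 + 9 = 5, A[2][1] + B[1][2] = 1 + 4 = 5, A[2][2] + B[2][2] = 2 + 3 = 5) = 5 (attained at k = 0)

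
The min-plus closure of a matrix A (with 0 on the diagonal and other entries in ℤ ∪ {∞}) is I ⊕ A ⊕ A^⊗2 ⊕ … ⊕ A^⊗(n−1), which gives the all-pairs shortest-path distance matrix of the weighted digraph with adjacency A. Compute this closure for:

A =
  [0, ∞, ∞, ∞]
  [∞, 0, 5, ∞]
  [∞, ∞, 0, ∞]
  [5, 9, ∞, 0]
Closure =
  [0, ∞, ∞, ∞]
  [∞, 0, 5, ∞]
  [∞, ∞, 0, ∞]
  [5, 9, 14, 0]

This is the Floyd-Warshall all-pairs shortest-path computation. For each intermediate vertex k = 0, 1, …, 3, update dist[i][j] ← min(dist[i][j], dist[i][k] + dist[k][j]). The final matrix gives, for each (i, j), the minimum total weight of any directed path from i to j (possibly empty when i = j).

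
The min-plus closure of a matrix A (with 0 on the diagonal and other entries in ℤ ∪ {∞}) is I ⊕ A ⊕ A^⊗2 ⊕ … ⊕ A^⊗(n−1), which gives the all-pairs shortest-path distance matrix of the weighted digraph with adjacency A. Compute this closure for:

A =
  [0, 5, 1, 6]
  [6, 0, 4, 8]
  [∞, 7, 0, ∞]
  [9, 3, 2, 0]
Closure =
  [0, 5, 1, 6]
  [6, 0, 4, 8]
  [13, 7, 0, 15]
  [9, 3, 2, 0]

This is the Floyd-Warshall all-pairs shortest-path computation. For each intermediate vertex k = 0, 1, …, 3, update dist[i][j] ← min(dist[i][j], dist[i][k] + dist[k][j]). The final matrix gives, for each (i, j), the minimum total weight of any directed path from i to j (possibly empty when i = j).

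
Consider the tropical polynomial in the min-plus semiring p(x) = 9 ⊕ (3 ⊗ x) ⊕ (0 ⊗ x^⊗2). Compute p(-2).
p(-2) = -4

A tropical monomial a ⊗ x^⊗i evaluates to a + i · x. Evaluating each term at x = -2:
  Term 0 contributes 9 + 0 · -2 = 9
  Term 1 contributes 3 + 1 · -2 = 1
  Term 2 contributes 0 + 2 · -2 = -4
p(-2) = ⊕ of these = min[9, 1, -4] = -4.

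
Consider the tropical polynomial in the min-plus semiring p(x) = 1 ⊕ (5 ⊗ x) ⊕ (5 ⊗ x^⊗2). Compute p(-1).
p(-1) = 1

A tropical monomial a ⊗ x^⊗i evaluates to a + i · x. Evaluating each term at x = -1:
  Term 0 contributes 1 + 0 · -1 = 1
  Term 1 contributes 5 + 1 · -1 = 4
  Term 2 contributes 5 + 2 · -1 = 3
p(-1) = ⊕ of these = min[1, 4, 3] = 1.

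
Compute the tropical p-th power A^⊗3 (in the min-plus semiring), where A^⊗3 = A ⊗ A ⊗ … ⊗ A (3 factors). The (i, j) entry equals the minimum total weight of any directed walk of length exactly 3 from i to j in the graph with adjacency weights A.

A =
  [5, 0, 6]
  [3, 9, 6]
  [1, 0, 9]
A^⊗3 =
  [7, 3, 9]
  [6, 7, 9]
  [4, 3, 7]

Each entry (A^⊗3)_ij equals the minimum over all length-3 walks i = v_0 → v_1 → … → v_3 = j of Σ_t A[v_t][v_{t+1}]. For example, for (i, j) = (0, 2) we minimise over 9 possible intermediate vertex sequences; the minimum is 9, attained along the walk 0 → 1 → 0 → 2.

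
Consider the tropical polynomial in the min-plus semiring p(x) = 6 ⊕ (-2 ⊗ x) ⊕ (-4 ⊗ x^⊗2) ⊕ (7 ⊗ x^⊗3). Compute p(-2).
p(-2) = -8

A tropical monomial a ⊗ x^⊗i evaluates to a + i · x. Evaluating each term at x = -2:
  Term 0 contributes 6 + 0 · -2 = 6
  Term 1 contributes -2 + 1 · -2 = -4
  Term 2 contributes -4 + 2 · -2 = -8
  Term 3 contributes 7 + 3 · -2 = 1
p(-2) = ⊕ of these = min[6, -4, -8, 1] = -8.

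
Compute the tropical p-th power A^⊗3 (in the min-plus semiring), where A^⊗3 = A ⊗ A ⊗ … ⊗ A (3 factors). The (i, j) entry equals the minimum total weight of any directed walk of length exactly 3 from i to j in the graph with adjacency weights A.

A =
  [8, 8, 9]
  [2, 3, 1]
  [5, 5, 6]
A^⊗3 =
  [13, 14, 12]
  [8, 9, 7]
  [10, 11, 9]

Each entry (A^⊗3)_ij equals the minimum over all length-3 walks i = v_0 → v_1 → … → v_3 = j of Σ_t A[v_t][v_{t+1}]. For example, for (i, j) = (0, 2) we minimise over 9 possible intermediate vertex sequences; the minimum is 12, attained along the walk 0 → 1 → 1 → 2.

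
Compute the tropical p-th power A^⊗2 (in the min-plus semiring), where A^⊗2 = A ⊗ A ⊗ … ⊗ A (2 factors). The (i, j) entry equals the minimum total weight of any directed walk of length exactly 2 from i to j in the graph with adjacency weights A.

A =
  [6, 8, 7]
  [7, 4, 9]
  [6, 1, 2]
A^⊗2 =
  [12, 8, 9]
  [11, 8, 11]
  [8, 3, 4]

Each entry (A^⊗2)_ij equals the minimum over all length-2 walks i = v_0 → v_1 → … → v_2 = j of Σ_t A[v_t][v_{t+1}]. For example, for (i, j) = (0, 2) we minimise over 3 possible intermediate vertex sequences; the minimum is 9, attained along the walk 0 → 2 → 2.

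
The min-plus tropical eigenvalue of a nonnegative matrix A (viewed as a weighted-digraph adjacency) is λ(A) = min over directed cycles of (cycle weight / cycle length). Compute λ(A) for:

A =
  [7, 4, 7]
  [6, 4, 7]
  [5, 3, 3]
λ(A) = 3

Enumerate directed cycles and compute their means (weight / length). Sample:
  cycle 0 → 0: weight = 7, length = 1, mean = 7/1 ≈ 7.000
  cycle 1 → 1: weight = 4, length = 1, mean = 4/1 ≈ 4.000
  cycle 2 → 2: weight = 3, length = 1, mean = 3/1 ≈ 3.000
  cycle 0 → 1 → 0: weight = 10, length = 2, mean = 10/2 ≈ 5.000
  cycle 0 → 2 → 0: weight = 12, length = 2, mean = 12/2 ≈ 6.000
  cycle 1 → 0 → 1: weight = 10, length = 2, mean = 10/2 ≈ 5.000
Minimum mean = 3.000, attained e.g. along the cycle 2 → 2 with weight 3 and length 1. So λ(A) = 3/1 = 3.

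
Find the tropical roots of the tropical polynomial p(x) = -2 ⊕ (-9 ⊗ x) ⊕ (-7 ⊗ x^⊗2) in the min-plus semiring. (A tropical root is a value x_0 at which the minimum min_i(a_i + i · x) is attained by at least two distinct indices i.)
Roots: {-2, 7}

Each tropical root is a break point of the lower envelope of the lines y = a_i + i · x (there are 3 lines, with slopes 0, 1, ..., 2). Only the lines that attain the minimum somewhere contribute to roots; other lines are dominated. Here the surviving (envelope) indices are i = 2, i = 1, i = 0.
Intersections between consecutive envelope lines give the roots: for adjacent envelope indices i < j the intersection is x = (a_i − a_j) / (j − i). Reading off the sorted break points: {-2, 7}.
Verification: at each break x_0, at least two indices attain the minimum of min_i(a_i + i · x_0).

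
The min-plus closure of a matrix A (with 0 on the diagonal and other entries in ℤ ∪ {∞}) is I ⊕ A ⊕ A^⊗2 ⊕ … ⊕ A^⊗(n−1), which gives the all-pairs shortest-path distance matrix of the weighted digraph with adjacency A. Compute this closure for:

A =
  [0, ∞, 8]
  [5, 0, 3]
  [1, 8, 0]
Closure =
  [0, 16, 8]
  [4, 0, 3]
  [1, 8, 0]

This is the Floyd-Warshall all-pairs shortest-path computation. For each intermediate vertex k = 0, 1, …, 2, update dist[i][j] ← min(dist[i][j], dist[i][k] + dist[k][j]). The final matrix gives, for each (i, j), the minimum total weight of any directed path from i to j (possibly empty when i = j).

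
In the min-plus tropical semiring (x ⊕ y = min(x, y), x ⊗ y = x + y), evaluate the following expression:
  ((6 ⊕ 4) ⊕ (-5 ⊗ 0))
((6 ⊕ 4) ⊕ (-5 ⊗ 0)) = -5

Expand innermost to outermost. Recall ⊕ takes the minimum of its arguments and ⊗ takes their sum. Working out the expression ((6 ⊕ 4) ⊕ (-5 ⊗ 0)) gives -5.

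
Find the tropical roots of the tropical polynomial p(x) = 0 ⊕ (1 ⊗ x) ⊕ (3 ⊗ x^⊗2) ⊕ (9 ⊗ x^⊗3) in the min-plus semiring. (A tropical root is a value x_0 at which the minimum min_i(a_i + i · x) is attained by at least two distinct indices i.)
Roots: {-6, -2, -1}

Each tropical root is a break point of the lower envelope of the lines y = a_i + i · x (there are 4 lines, with slopes 0, 1, ..., 3). Only the lines that attain the minimum somewhere contribute to roots; other lines are dominated. Here the surviving (envelope) indices are i = 3, i = 2, i = 1, i = 0.
Intersections between consecutive envelope lines give the roots: for adjacent envelope indices i < j the intersection is x = (a_i − a_j) / (j − i). Reading off the sorted break points: {-6, -2, -1}.
Verification: at each break x_0, at least two indices attain the minimum of min_i(a_i + i · x_0).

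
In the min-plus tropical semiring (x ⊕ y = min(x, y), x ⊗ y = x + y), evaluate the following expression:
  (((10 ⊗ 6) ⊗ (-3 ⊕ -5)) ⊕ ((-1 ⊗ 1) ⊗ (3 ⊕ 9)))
(((10 ⊗ 6) ⊗ (-3 ⊕ -5)) ⊕ ((-1 ⊗ 1) ⊗ (3 ⊕ 9))) = 3

Expand innermost to outermost. Recall ⊕ takes the minimum of its arguments and ⊗ takes their sum. Working out the expression (((10 ⊗ 6) ⊗ (-3 ⊕ -5)) ⊕ ((-1 ⊗ 1) ⊗ (3 ⊕ 9))) gives 3.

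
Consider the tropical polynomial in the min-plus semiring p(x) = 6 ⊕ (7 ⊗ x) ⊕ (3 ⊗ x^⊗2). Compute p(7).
p(7) = 6

A tropical monomial a ⊗ x^⊗i evaluates to a + i · x. Evaluating each term at x = 7:
  Term 0 contributes 6 + 0 · 7 = 6
  Term 1 contributes 7 + 1 · 7 = 14
  Term 2 contributes 3 + 2 · 7 = 17
p(7) = ⊕ of these = min[6, 14, 17] = 6.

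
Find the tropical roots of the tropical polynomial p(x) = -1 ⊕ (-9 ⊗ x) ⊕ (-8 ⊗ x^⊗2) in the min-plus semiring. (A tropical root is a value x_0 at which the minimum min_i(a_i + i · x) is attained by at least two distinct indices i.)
Roots: {-1, 8}

Each tropical root is a break point of the lower envelope of the lines y = a_i + i · x (there are 3 lines, with slopes 0, 1, ..., 2). Only the lines that attain the minimum somewhere contribute to roots; other lines are dominated. Here the surviving (envelope) indices are i = 2, i = 1, i = 0.
Intersections between consecutive envelope lines give the roots: for adjacent envelope indices i < j the intersection is x = (a_i − a_j) / (j − i). Reading off the sorted break points: {-1, 8}.
Verification: at each break x_0, at least two indices attain the minimum of min_i(a_i + i · x_0).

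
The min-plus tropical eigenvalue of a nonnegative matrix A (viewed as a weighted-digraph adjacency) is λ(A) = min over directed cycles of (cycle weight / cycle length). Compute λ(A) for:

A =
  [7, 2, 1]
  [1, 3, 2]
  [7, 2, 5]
λ(A) = 4/3

Enumerate directed cycles and compute their means (weight / length). Sample:
  cycle 0 → 0: weight = 7, length = 1, mean = 7/1 ≈ 7.000
  cycle 1 → 1: weight = 3, length = 1, mean = 3/1 ≈ 3.000
  cycle 2 → 2: weight = 5, length = 1, mean = 5/1 ≈ 5.000
  cycle 0 → 1 → 0: weight = 3, length = 2, mean = 3/2 ≈ 1.500
  cycle 0 → 2 → 0: weight = 8, length = 2, mean = 8/2 ≈ 4.000
  cycle 1 → 0 → 1: weight = 3, length = 2, mean = 3/2 ≈ 1.500
Minimum mean = 1.333, attained e.g. along the cycle 0 → 2 → 1 → 0 with weight 4 and length 3. So λ(A) = 4/3 = 4/3.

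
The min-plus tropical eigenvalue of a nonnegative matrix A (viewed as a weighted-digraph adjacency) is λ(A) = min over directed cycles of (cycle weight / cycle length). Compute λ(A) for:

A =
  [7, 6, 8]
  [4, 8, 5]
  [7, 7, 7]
λ(A) = 5

Enumerate directed cycles and compute their means (weight / length). Sample:
  cycle 0 → 0: weight = 7, length = 1, mean = 7/1 ≈ 7.000
  cycle 1 → 1: weight = 8, length = 1, mean = 8/1 ≈ 8.000
  cycle 2 → 2: weight = 7, length = 1, mean = 7/1 ≈ 7.000
  cycle 0 → 1 → 0: weight = 10, length = 2, mean = 10/2 ≈ 5.000
  cycle 0 → 2 → 0: weight = 15, length = 2, mean = 15/2 ≈ 7.500
  cycle 1 → 0 → 1: weight = 10, length = 2, mean = 10/2 ≈ 5.000
Minimum mean = 5.000, attained e.g. along the cycle 0 → 1 → 0 with weight 10 and length 2. So λ(A) = 10/2 = 5.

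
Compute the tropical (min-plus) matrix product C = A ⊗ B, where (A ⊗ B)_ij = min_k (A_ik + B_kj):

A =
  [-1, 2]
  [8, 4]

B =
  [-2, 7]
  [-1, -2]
A ⊗ B =
  [-3, 0]
  [3, 2]

Apply the min-plus product entry-by-entry:
  C[0][0] = min over k of (A[0][0] + B[0][0] = -1 + -2 = -3, A[0][1] + B[1][0] = 2 + -1 = 1) = -3 (attained at k = 0)
  C[0][1] = min over k of (A[0][0] + B[0][1] = -1 + 7 = 6, A[0][1] + B[1][1] = 2 + -2 = 0) = 0 (attained at k = 1)
  C[1][0] = min over k of (A[1][0] + B[0][0] = 8 + -2 = 6, A[1][1] + B[1][0] = 4 + -1 = 3) = 3 (attained at k = 1)
  C[1][1] = min over k of (A[1][0] + B[0][1] = 8 + 7 = 15, A[1][1] + B[1][1] = 4 + -2 = 2) = 2 (attained at k = 1)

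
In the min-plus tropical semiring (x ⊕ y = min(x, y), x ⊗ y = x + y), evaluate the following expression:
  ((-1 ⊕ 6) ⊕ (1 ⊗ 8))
((-1 ⊕ 6) ⊕ (1 ⊗ 8)) = -1

Expand innermost to outermost. Recall ⊕ takes the minimum of its arguments and ⊗ takes their sum. Working out the expression ((-1 ⊕ 6) ⊕ (1 ⊗ 8)) gives -1.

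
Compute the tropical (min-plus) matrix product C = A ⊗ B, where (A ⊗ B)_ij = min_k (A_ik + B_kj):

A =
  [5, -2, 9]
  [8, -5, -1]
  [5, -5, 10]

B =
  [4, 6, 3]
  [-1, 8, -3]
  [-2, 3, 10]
A ⊗ B =
  [-3, 6, -5]
  [-6, 2, -8]
  [-6, 3, -8]

Apply the min-plus product entry-by-entry:
  C[0][0] = min over k of (A[0][0] + B[0][0] = 5 + 4 = 9, A[0][1] + B[1][0] = -2 + -1 = -3, A[0][2] + B[2][0] = 9 + -2 = 7) = -3 (attained at k = 1)
  C[0][1] = min over k of (A[0][0] + B[0][1] = 5 + 6 = 11, A[0][1] + B[1][1] = -2 + 8 = 6, A[0][2] + B[2][1] = 9 + 3 = 12) = 6 (attained at k = 1)
  C[0][2] = min over k of (A[0][0] + B[0][2] = 5 + 3 = 8, A[0][1] + B[1][2] = -2 + -3 = -5, A[0][2] + B[2][2] = 9 + 10 = 19) = -5 (attained at k = 1)
  C[1][0] = min over k of (A[1][0] + B[0][0] = 8 + 4 = 12, A[1][1] + B[1][0] = -5 + -1 = -6, A[1][2] + B[2][0] = -1 + -2 = -3) = -6 (attained at k = 1)
  C[1][1] = min over k of (A[1][0] + B[0][1] = 8 + 6 = 14, A[1][1] + B[1][1] = -5 + 8 = 3, A[1][2] + B[2][1] = -1 + 3 = 2) = 2 (attained at k = 2)
  C[1][2] = min over k of (A[1][0] + B[0][2] = 8 + 3 = 11, A[1][1] + B[1][2] = -5 + -3 = -8, A[1][2] + B[2][2] = -1 + 10 = 9) = -8 (attained at k = 1)
  C[2][0] = min over k of (A[2][0] + B[0][0] = 5 + 4 = 9, A[2][1] + B[1][0] = -5 + -1 = -6, A[2][2] + B[2][0] = 10 + -2 = 8) = -6 (attained at k = 1)
  C[2][1] = min over k of (A[2][0] + B[0][1] = 5 + 6 = 11, A[2][1] + B[1][1] = -5 + 8 = 3, A[2][2] + B[2][1] = 10 + 3 = 13) = 3 (attained at k = 1)
  C[2][2] = min over k of (A[2][0] + B[0][2] = 5 + 3 = 8, A[2][1] + B[1][2] = -5 + -3 = -8, A[2][2] + B[2][2] = 10 + 10 = 20) = -8 (attained at k = 1)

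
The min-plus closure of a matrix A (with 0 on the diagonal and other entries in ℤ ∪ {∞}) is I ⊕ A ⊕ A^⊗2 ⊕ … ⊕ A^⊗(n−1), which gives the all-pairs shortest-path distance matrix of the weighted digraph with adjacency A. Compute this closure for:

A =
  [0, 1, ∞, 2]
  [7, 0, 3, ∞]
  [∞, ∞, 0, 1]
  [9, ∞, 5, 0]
Closure =
  [0, 1, 4, 2]
  [7, 0, 3, 4]
  [10, 11, 0, 1]
  [9, 10, 5, 0]

This is the Floyd-Warshall all-pairs shortest-path computation. For each intermediate vertex k = 0, 1, …, 3, update dist[i][j] ← min(dist[i][j], dist[i][k] + dist[k][j]). The final matrix gives, for each (i, j), the minimum total weight of any directed path from i to j (possibly empty when i = j).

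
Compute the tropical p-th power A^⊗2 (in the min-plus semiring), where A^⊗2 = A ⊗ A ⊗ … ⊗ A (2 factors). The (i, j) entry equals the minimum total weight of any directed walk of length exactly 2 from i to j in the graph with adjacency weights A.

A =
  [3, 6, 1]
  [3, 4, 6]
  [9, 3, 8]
A^⊗2 =
  [6, 4, 4]
  [6, 8, 4]
  [6, 7, 9]

Each entry (A^⊗2)_ij equals the minimum over all length-2 walks i = v_0 → v_1 → … → v_2 = j of Σ_t A[v_t][v_{t+1}]. For example, for (i, j) = (0, 2) we minimise over 3 possible intermediate vertex sequences; the minimum is 4, attained along the walk 0 → 0 → 2.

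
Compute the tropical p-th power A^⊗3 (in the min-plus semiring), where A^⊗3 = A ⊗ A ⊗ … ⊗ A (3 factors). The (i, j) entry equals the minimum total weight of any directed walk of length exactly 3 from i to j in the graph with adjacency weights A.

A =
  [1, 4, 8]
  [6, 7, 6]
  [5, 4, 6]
A^⊗3 =
  [3, 6, 10]
  [8, 11, 15]
  [7, 10, 14]

Each entry (A^⊗3)_ij equals the minimum over all length-3 walks i = v_0 → v_1 → … → v_3 = j of Σ_t A[v_t][v_{t+1}]. For example, for (i, j) = (0, 2) we minimise over 9 possible intermediate vertex sequences; the minimum is 10, attained along the walk 0 → 0 → 0 → 2.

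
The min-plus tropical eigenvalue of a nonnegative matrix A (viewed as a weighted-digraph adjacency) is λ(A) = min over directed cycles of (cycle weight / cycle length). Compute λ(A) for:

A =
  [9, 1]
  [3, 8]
λ(A) = 2

Enumerate directed cycles and compute their means (weight / length). Sample:
  cycle 0 → 0: weight = 9, length = 1, mean = 9/1 ≈ 9.000
  cycle 1 → 1: weight = 8, length = 1, mean = 8/1 ≈ 8.000
  cycle 0 → 1 → 0: weight = 4, length = 2, mean = 4/2 ≈ 2.000
  cycle 1 → 0 → 1: weight = 4, length = 2, mean = 4/2 ≈ 2.000
Minimum mean = 2.000, attained e.g. along the cycle 0 → 1 → 0 with weight 4 and length 2. So λ(A) = 4/2 = 2.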